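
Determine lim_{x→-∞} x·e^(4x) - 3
The product is a 0·∞ indeterminate form at x → -∞.
Rewrite the product as x / e^(-4x) (an ∞/∞ form) and apply L'Hôpital, or use the standard hierarchy e^(4|x|) ≫ |x| as x → -∞.
The indeterminate product → 0, so the limit = -3.

Final answer: -3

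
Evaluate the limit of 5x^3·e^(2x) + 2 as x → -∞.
The product is a 0·∞ indeterminate form at x → -∞.
Rewrite the product as 5x^3 / e^(-2x) (an ∞/∞ form) and apply L'Hôpital, or use the standard hierarchy e^(2|x|) ≫ |x^3| as x → -∞.
The indeterminate product → 0, so the limit = 2.

Final answer: 2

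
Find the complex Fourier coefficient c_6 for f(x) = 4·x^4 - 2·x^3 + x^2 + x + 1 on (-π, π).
Compute the real Fourier coefficients first: a_6 = -1/27 + 8·π^2/9, b_6 = -4/9 + 2·π^2/3.
Then c_6 = (a_6 − i·b_6)/2 = -1/54 + 4·π^2/9 - i·π^2/3 + 2·i/9.

Final answer: -1/54 + 4·π^2/9 - i·π^2/3 + 2·i/9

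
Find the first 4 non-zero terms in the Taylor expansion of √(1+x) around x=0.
x^3/16 - x^2/8 + x/2 + 1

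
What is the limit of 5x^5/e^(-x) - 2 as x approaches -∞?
The quotient is an ∞/∞ indeterminate form as x → -∞.
Compare growth rates of the dominant terms (exponentials ≫ polynomials ≫ logarithms), or apply L'Hôpital's rule; the quotient → 0.
Adding the constant: 0 - 2 = -2. Limit = -2.

Final answer: -2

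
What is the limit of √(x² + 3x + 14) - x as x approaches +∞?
This is an ∞ − ∞ indeterminate form.
Multiply and divide by the conjugate √(x²+3x + 14) + x; the x² terms cancel, leaving (3x + 14)/(√(x²+3x + 14)+x) → 3/2.
Limit = 3/2.

Final answer: 3/2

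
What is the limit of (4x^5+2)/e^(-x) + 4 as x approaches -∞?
The quotient is an ∞/∞ indeterminate form as x → -∞.
Compare growth rates of the dominant terms (exponentials ≫ polynomials ≫ logarithms), or apply L'Hôpital's rule; the quotient → 0.
Adding the constant: 0 + 4 = 4. Limit = 4.

Final answer: 4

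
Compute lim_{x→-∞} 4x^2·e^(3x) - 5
The product is a 0·∞ indeterminate form at x → -∞.
Rewrite the product as 4x^2 / e^(-3x) (an ∞/∞ form) and apply L'Hôpital, or use the standard hierarchy e^(3|x|) ≫ |x^2| as x → -∞.
The indeterminate product → 0, so the limit = -5.

Final answer: -5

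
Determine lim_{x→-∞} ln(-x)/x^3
This is an ∞/∞ indeterminate form as x → -∞.
Compare growth rates of the dominant terms (exponentials ≫ polynomials ≫ logarithms), or apply L'Hôpital's rule; the quotient → 0.
Limit = 0.

Final answer: 0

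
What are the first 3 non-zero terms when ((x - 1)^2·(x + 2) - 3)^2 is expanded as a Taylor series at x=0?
9·x^2 + 6·x + 1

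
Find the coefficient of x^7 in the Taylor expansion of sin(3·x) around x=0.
Expand to order 7: sin(3·x) = -243·x^7/560 + 81·x^5/40 - 9·x^3/2 + 3·x + O(x^8).
The coefficient of x^7 is -243/560.

Final answer: -243/560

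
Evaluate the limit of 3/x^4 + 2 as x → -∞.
Evaluate the dominant behaviour as x → -∞; each term tends to a finite value or vanishes.
Limit = 2.

Final answer: 2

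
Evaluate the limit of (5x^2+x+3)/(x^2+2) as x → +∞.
This is an ∞/∞ indeterminate form as x → +∞.
Divide numerator and denominator by x^2 and let the lower-order terms vanish; the leading terms give 5/1 = 5.
Limit = 5.

Final answer: 5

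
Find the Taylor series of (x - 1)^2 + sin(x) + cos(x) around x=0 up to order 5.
x^5/120 + x^4/24 - x^3/6 + x^2/2 - x + 2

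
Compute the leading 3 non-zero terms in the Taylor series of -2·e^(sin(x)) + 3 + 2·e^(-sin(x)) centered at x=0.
4·x^5/15 - 4·x + 3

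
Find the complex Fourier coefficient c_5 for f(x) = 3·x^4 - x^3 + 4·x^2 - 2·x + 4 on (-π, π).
Compute the real Fourier coefficients first: a_5 = -24·π^2/25 - 256/625, b_5 = -2·π^2/5 - 88/125.
Then c_5 = (a_5 − i·b_5)/2 = -12·π^2/25 - 128/625 + 44·i/125 + i·π^2/5.

Final answer: -12·π^2/25 - 128/625 + 44·i/125 + i·π^2/5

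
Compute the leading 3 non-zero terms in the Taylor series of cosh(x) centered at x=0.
x^4/24 + x^2/2 + 1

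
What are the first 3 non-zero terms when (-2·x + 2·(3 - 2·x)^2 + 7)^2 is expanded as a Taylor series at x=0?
1076·x^2 - 1300·x + 625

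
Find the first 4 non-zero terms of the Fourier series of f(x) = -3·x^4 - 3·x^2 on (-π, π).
(-132 + 24·π^2)·cos(x) + (6 - 6·π^2)·cos(2·x) + (-4/9 + 8·π^2/3)·cos(3·x) - 3·π^4/5 - π^2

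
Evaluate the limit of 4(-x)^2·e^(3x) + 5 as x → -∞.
The product is a 0·∞ indeterminate form at x → -∞.
Rewrite the product as 4(-x)^2 / e^(-3x) (an ∞/∞ form) and apply L'Hôpital, or use the standard hierarchy e^(3|x|) ≫ |(-x)^2| as x → -∞.
The indeterminate product → 0, so the limit = 5.

Final answer: 5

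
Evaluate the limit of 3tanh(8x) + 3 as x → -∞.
Evaluate the dominant behaviour as x → -∞; each term tends to a finite value or vanishes.
Limit = 0.

Final answer: 0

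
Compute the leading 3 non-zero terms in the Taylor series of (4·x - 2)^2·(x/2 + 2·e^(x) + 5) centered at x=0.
76·x^2 - 102·x + 28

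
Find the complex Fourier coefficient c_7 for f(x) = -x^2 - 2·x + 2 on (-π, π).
Compute the real Fourier coefficients first: a_7 = 4/49, b_7 = -4/7.
Then c_7 = (a_7 − i·b_7)/2 = 2/49 + 2·i/7.

Final answer: 2/49 + 2·i/7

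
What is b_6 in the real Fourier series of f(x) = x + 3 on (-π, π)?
b_6 = (1/π) ∫_{-π}^{π} f(x)·sin(6x) dx.
Evaluate the integral (use parity and integration by parts as needed): b_6 = -1/3.

Final answer: -1/3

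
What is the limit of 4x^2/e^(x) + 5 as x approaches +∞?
The quotient is an ∞/∞ indeterminate form as x → +∞.
The exponential denominator e^(x) dominates the polynomial numerator (e^x ≫ x^2 as x → ∞), so the quotient → 0.
Adding the constant: 0 + 5 = 5. Limit = 5.

Final answer: 5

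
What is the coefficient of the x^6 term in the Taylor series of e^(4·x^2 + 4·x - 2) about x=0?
5536·e^(-2)/45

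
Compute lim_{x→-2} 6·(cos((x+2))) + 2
Direct substitution at x = -2 gives 8.

Final answer: 8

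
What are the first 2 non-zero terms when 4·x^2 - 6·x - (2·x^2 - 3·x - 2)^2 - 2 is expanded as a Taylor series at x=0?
-18·x - 6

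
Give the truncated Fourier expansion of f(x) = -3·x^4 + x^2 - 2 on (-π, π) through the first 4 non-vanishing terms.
(-148 + 24·π^2)·cos(x) + (10 - 6·π^2)·cos(2·x) + (-20/9 + 8·π^2/3)·cos(3·x) - 3·π^4/5 - 2 + π^2/3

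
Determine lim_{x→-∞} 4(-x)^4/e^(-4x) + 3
The quotient is an ∞/∞ indeterminate form as x → -∞.
Compare growth rates of the dominant terms (exponentials ≫ polynomials ≫ logarithms), or apply L'Hôpital's rule; the quotient → 0.
Adding the constant: 0 + 3 = 3. Limit = 3.

Final answer: 3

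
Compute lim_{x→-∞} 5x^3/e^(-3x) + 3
The quotient is an ∞/∞ indeterminate form as x → -∞.
Compare growth rates of the dominant terms (exponentials ≫ polynomials ≫ logarithms), or apply L'Hôpital's rule; the quotient → 0.
Adding the constant: 0 + 3 = 3. Limit = 3.

Final answer: 3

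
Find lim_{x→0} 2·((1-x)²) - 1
Direct substitution at x = 0 gives 1.

Final answer: 1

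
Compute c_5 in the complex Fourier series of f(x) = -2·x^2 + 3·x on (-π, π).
Compute the real Fourier coefficients first: a_5 = 8/25, b_5 = 6/5.
Then c_5 = (a_5 − i·b_5)/2 = 4/25 - 3·i/5.

Final answer: 4/25 - 3·i/5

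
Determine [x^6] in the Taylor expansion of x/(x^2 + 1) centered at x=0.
Expand to order 6: x/(x^2 + 1) = x^5 - x^3 + x + O(x^7).
The coefficient of x^6 is 0.

Final answer: 0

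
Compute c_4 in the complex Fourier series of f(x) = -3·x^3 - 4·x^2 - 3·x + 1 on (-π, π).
Compute the real Fourier coefficients first: a_4 = -1, b_4 = 15/16 + 3·π^2/2.
Then c_4 = (a_4 − i·b_4)/2 = -1/2 - 3·i·π^2/4 - 15·i/32.

Final answer: -1/2 - 3·i·π^2/4 - 15·i/32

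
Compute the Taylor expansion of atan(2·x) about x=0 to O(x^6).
32·x^5/5 - 8·x^3/3 + 2·x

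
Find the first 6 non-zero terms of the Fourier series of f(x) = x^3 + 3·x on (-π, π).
(-6 + 2·π^2)·sin(x) + (-π^2 - 3/2)·sin(2·x) + (14/9 + 2·π^2/3)·sin(3·x) + (-π^2/2 - 21/16)·sin(4·x) + (138/125 + 2·π^2/5)·sin(5·x) + (-π^2/3 - 17/18)·sin(6·x)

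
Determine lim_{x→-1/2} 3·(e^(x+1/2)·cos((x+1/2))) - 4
Direct substitution at x = -1/2 gives -1.

Final answer: -1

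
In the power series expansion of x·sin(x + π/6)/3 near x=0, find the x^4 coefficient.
Expand to order 4: x·sin(x + π/6)/3 = -√(3)·x^4/36 - x^3/12 + √(3)·x^2/6 + x/6 + O(x^5).
The coefficient of x^4 is -√(3)/36.

Final answer: -√(3)/36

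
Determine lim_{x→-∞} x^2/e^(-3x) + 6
The quotient is an ∞/∞ indeterminate form as x → -∞.
Compare growth rates of the dominant terms (exponentials ≫ polynomials ≫ logarithms), or apply L'Hôpital's rule; the quotient → 0.
Adding the constant: 0 + 6 = 6. Limit = 6.

Final answer: 6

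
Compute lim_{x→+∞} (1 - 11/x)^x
As x → +∞: this is the defining limit (1 - 11/x)^x → e^(-11).
Limit = e^(-11).

Final answer: e^(-11)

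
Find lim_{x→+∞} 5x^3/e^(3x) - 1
The quotient is an ∞/∞ indeterminate form as x → +∞.
The exponential denominator e^(3x) dominates the polynomial numerator (e^x ≫ x^3 as x → ∞), so the quotient → 0.
Adding the constant: 0 - 1 = -1. Limit = -1.

Final answer: -1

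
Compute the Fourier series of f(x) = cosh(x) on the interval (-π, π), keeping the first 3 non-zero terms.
-cos(x)·sinh(π)/π + 2·cos(2·x)·sinh(π)/(5·π) + sinh(π)/π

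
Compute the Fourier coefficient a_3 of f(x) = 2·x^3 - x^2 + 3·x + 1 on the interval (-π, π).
a_3 = (1/π) ∫_{-π}^{π} f(x)·cos(3x) dx.
Evaluate the integral (use parity and integration by parts as needed): a_3 = 4/9.

Final answer: 4/9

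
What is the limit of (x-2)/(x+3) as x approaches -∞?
Evaluate the dominant behaviour as x → -∞; each term tends to a finite value or vanishes.
Limit = 1.

Final answer: 1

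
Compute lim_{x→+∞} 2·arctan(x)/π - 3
Evaluate the dominant behaviour as x → +∞; each term tends to a finite value or vanishes.
Limit = -2.

Final answer: -2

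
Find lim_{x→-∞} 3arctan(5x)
Evaluate the dominant behaviour as x → -∞; each term tends to a finite value or vanishes.
Limit = -3·π/2.

Final answer: -3·π/2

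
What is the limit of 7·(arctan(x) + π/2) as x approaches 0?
Direct substitution at x = 0 gives 7·π/2.

Final answer: 7·π/2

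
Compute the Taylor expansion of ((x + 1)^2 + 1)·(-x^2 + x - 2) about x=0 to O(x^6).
-x^4 - x^3 - 2·x^2 - 2·x - 4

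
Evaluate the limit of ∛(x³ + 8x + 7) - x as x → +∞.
This is an ∞ − ∞ indeterminate form.
Multiply by (A² + AB + B²)/(A² + AB + B²) where A = ∛(x³+8x + 7), B = x to use A³ − B³ = (A−B)(A²+AB+B²); the x³ terms cancel, leaving (8x + 7)/(A²+AB+B²) with denominator ~ 3x², so the limit is 0.
Limit = 0.

Final answer: 0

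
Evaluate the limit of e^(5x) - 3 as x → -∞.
Evaluate the dominant behaviour as x → -∞; each term tends to a finite value or vanishes.
Limit = -3.

Final answer: -3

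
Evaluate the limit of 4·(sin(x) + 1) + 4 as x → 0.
Direct substitution at x = 0 gives 8.

Final answer: 8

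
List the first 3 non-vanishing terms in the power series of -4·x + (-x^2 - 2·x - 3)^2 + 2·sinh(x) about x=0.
10·x^2 + 10·x + 9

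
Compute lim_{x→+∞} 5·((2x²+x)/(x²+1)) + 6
Evaluate the dominant behaviour as x → +∞; each term tends to a finite value or vanishes.
Limit = 16.

Final answer: 16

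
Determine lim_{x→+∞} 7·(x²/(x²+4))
Evaluate the dominant behaviour as x → +∞; each term tends to a finite value or vanishes.
Limit = 7.

Final answer: 7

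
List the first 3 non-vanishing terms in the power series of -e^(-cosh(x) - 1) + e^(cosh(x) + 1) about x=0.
x^4·(-e^(-2)/12 + e^(2)/6) + x^2·(e^(-2)/2 + e^(2)/2) - e^(-2) + e^(2)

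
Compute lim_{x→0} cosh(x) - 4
Direct substitution at x = 0 gives -3.

Final answer: -3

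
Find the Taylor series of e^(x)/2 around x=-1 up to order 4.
e^(-1)/2 + e^(-1)·(x + 1)/2 + e^(-1)·(x + 1)^2/4 + e^(-1)·(x + 1)^3/12 + e^(-1)·(x + 1)^4/48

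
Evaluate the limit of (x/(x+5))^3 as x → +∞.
As x → +∞: x/(x+5) = 1/(1 + 5/x) → 1, and the 3rd power of a limit-1 base also → 1.
Limit = 1.

Final answer: 1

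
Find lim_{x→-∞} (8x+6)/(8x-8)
Evaluate the dominant behaviour as x → -∞; each term tends to a finite value or vanishes.
Limit = 1.

Final answer: 1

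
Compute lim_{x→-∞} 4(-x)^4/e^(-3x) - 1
The quotient is an ∞/∞ indeterminate form as x → -∞.
Compare growth rates of the dominant terms (exponentials ≫ polynomials ≫ logarithms), or apply L'Hôpital's rule; the quotient → 0.
Adding the constant: 0 - 1 = -1. Limit = -1.

Final answer: -1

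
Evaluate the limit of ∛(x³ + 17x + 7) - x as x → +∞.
This is an ∞ − ∞ indeterminate form.
Multiply by (A² + AB + B²)/(A² + AB + B²) where A = ∛(x³+17x + 7), B = x to use A³ − B³ = (A−B)(A²+AB+B²); the x³ terms cancel, leaving (17x + 7)/(A²+AB+B²) with denominator ~ 3x², so the limit is 0.
Limit = 0.

Final answer: 0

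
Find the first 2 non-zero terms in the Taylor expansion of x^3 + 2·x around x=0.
x^3 + 2·x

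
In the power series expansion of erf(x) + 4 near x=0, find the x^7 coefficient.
Expand to order 7: erf(x) + 4 = -x^7/(21·√(π)) + x^5/(5·√(π)) - 2·x^3/(3·√(π)) + 2·x/√(π) + 4 + O(x^8).
The coefficient of x^7 is -1/(21·√(π)).

Final answer: -1/(21·√(π))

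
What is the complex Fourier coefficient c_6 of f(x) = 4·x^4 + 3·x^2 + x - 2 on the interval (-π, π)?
Compute the real Fourier coefficients first: a_6 = 5/27 + 8·π^2/9, b_6 = -1/3.
Then c_6 = (a_6 − i·b_6)/2 = 5/54 + 4·π^2/9 + i/6.

Final answer: 5/54 + 4·π^2/9 + i/6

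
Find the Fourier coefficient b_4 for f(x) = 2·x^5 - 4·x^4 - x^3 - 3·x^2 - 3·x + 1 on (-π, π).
b_4 = (1/π) ∫_{-π}^{π} f(x)·sin(4x) dx.
Evaluate the integral (use parity and integration by parts as needed): b_4 = -π^4 + 27/32 + 7·π^2/4.

Final answer: -π^4 + 27/32 + 7·π^2/4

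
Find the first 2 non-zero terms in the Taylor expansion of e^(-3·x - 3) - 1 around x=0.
-3·x·e^(-3) - 1 + e^(-3)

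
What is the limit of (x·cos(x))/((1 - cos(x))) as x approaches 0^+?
Both numerator and denominator → 0 as x → 0^+; this is a 0/0 indeterminate form.
Expand each to leading order near x = 0: numerator ~ x, denominator ~ x^2/2.
The limit of the ratio is ∞.

Final answer: ∞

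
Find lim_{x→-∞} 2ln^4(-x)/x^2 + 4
The quotient is an ∞/∞ indeterminate form as x → -∞.
Compare growth rates of the dominant terms (exponentials ≫ polynomials ≫ logarithms), or apply L'Hôpital's rule; the quotient → 0.
Adding the constant: 0 + 4 = 4. Limit = 4.

Final answer: 4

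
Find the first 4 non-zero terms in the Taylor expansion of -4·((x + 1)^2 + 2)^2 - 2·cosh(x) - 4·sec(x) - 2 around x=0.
-16·x^3 - 43·x^2 - 48·x - 44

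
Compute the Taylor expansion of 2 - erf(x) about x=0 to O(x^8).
x^7/(21·√(π)) - x^5/(5·√(π)) + 2·x^3/(3·√(π)) - 2·x/√(π) + 2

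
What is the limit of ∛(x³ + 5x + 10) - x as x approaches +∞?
This is an ∞ − ∞ indeterminate form.
Multiply by (A² + AB + B²)/(A² + AB + B²) where A = ∛(x³+5x + 10), B = x to use A³ − B³ = (A−B)(A²+AB+B²); the x³ terms cancel, leaving (5x + 10)/(A²+AB+B²) with denominator ~ 3x², so the limit is 0.
Limit = 0.

Final answer: 0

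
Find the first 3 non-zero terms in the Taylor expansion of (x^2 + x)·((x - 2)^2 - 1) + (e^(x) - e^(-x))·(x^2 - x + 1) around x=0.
-2·x^3/3 - 3·x^2 + 5·x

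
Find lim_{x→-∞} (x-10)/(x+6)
Evaluate the dominant behaviour as x → -∞; each term tends to a finite value or vanishes.
Limit = 1.

Final answer: 1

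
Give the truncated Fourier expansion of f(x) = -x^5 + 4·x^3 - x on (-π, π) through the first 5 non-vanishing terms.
(-290 - 2·π^4 + 48·π^2)·sin(x) + (-9·π^2 + 29/2 + π^4)·sin(2·x) + (-2·π^4/3 - 278/81 + 112·π^2/27)·sin(3·x) + (-21·π^2/8 + 95/64 + π^4/2)·sin(4·x) + (-2·π^4/5 - 538/625 + 48·π^2/25)·sin(5·x)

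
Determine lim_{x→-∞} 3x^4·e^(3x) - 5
The product is a 0·∞ indeterminate form at x → -∞.
Rewrite the product as 3x^4 / e^(-3x) (an ∞/∞ form) and apply L'Hôpital, or use the standard hierarchy e^(3|x|) ≫ |x^4| as x → -∞.
The indeterminate product → 0, so the limit = -5.

Final answer: -5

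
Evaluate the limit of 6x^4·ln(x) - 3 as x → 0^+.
The product is a 0·∞ indeterminate form at x → 0⁺.
Rewrite the product as 6·ln(x) / x^(-4) and apply L'Hôpital, or use the standard hierarchy x^(-4) ≫ |ln x| as x → 0⁺.
The indeterminate product → 0, so the limit = -3.

Final answer: -3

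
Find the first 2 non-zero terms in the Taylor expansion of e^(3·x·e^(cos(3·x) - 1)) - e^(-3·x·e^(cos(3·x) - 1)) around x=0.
-18·x^3 + 6·x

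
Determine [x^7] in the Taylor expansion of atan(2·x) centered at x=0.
Expand to order 7: atan(2·x) = -128·x^7/7 + 32·x^5/5 - 8·x^3/3 + 2·x + O(x^8).
The coefficient of x^7 is -128/7.

Final answer: -128/7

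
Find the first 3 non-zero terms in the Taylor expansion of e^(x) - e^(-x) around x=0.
x^5/60 + x^3/3 + 2·x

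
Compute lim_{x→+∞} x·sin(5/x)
As x → +∞: let u = 5/x → 0⁺; then x·sin(5/x) = 5·sin(u)/u → 5·1 = 5.
Limit = 5.

Final answer: 5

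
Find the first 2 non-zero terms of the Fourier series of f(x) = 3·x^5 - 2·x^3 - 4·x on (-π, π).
(-124·π^2 + 6·π^4 + 736)·sin(x) + (-3·π^4 - 43/2 + 17·π^2)·sin(2·x)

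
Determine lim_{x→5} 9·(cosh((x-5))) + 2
Direct substitution at x = 5 gives 11.

Final answer: 11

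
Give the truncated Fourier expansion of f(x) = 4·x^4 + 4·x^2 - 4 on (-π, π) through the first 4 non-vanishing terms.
(176 - 32·π^2)·cos(x) + (-8 + 8·π^2)·cos(2·x) + (16/27 - 32·π^2/9)·cos(3·x) - 4 + 4·π^2/3 + 4·π^4/5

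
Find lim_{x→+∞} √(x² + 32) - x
This is an ∞ − ∞ indeterminate form.
Multiply and divide by the conjugate √(x²+32) + x; the x² terms cancel, leaving 32/(√(x²+32)+x) → 0.
Limit = 0.

Final answer: 0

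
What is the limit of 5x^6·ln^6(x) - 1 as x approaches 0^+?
The product is a 0·∞ indeterminate form at x → 0⁺.
Rewrite the product as 5·ln^6(x) / x^(-6) and apply L'Hôpital, or use the standard hierarchy x^(-6) ≫ |ln x|^6 as x → 0⁺.
The indeterminate product → 0, so the limit = -1.

Final answer: -1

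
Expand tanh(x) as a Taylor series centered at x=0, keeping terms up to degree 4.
-x^3/3 + x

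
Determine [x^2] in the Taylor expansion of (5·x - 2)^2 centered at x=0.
Expand to order 2: (5·x - 2)^2 = 25·x^2 - 20·x + 4 + O(x^3).
The coefficient of x^2 is 25.

Final answer: 25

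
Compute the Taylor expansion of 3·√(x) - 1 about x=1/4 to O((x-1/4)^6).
1/2 + 3·(x - 1/4) - 3·(x - 1/4)^2 + 6·(x - 1/4)^3 - 15·(x - 1/4)^4 + 42·(x - 1/4)^5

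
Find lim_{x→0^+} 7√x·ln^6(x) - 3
The product is a 0·∞ indeterminate form at x → 0⁺.
Rewrite the product as 7·ln^6(x) / x^(-1/2) and apply L'Hôpital, or use the standard hierarchy x^(-1/2) ≫ |ln x|^6 as x → 0⁺.
The indeterminate product → 0, so the limit = -3.

Final answer: -3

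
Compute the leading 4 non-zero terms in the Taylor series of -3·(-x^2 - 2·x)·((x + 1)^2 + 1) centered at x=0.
3·x^4 + 12·x^3 + 18·x^2 + 12·x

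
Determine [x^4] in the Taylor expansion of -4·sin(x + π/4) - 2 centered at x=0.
Expand to order 4: -4·sin(x + π/4) - 2 = -√(2)·x^4/12 + √(2)·x^3/3 + √(2)·x^2 - 2·√(2)·x - 2·√(2) - 2 + O(x^5).
The coefficient of x^4 is -√(2)/12.

Final answer: -√(2)/12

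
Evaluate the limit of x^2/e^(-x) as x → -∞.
This is an ∞/∞ indeterminate form as x → -∞.
Compare growth rates of the dominant terms (exponentials ≫ polynomials ≫ logarithms), or apply L'Hôpital's rule; the quotient → 0.
Limit = 0.

Final answer: 0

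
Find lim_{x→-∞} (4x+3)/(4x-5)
Evaluate the dominant behaviour as x → -∞; each term tends to a finite value or vanishes.
Limit = 1.

Final answer: 1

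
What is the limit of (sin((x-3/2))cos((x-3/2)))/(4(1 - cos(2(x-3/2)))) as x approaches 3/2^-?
Both numerator and denominator → 0 as x → 3/2^-; this is a 0/0 indeterminate form.
Expand each to leading order near x = 3/2: numerator ~ (x - 3/2), denominator ~ 8·(x - 3/2)^2.
The limit of the ratio is -∞.

Final answer: -∞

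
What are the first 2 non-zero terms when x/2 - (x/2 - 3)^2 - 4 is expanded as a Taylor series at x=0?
7·x/2 - 13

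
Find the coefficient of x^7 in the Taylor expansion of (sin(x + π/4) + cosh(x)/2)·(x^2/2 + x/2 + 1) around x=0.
Expand to order 7: (sin(x + π/4) + cosh(x)/2)·(x^2/2 + x/2 + 1) = x^7·(1/2880 + 11·√(2)/6720) + x^6·(1/90 + 17·√(2)/1440) + x^5·(1/96 - 13·√(2)/480) + x^4·(7/48 - 7·√(2)/48) + x^3·(√(2)/24 + 1/8) + x^2·(√(2)/4 + 1/2) + x·(1/4 + 3·√(2)/4) + 1/2 + √(2)/2 + O(x^8).
The coefficient of x^7 is 1/2880 + 11·√(2)/6720.

Final answer: 1/2880 + 11·√(2)/6720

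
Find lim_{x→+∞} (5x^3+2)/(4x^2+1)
This is an ∞/∞ indeterminate form as x → +∞.
Divide numerator and denominator by x^3 and let the lower-order terms vanish; the numerator's degree 3 exceeds the denominator's degree 2, so the quotient diverges.
Limit = ∞.

Final answer: ∞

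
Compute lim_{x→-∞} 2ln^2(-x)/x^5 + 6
The quotient is an ∞/∞ indeterminate form as x → -∞.
Compare growth rates of the dominant terms (exponentials ≫ polynomials ≫ logarithms), or apply L'Hôpital's rule; the quotient → 0.
Adding the constant: 0 + 6 = 6. Limit = 6.

Final answer: 6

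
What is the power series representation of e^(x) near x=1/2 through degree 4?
e^(1/2) + e^(1/2)·(x - 1/2) + e^(1/2)·(x - 1/2)^2/2 + e^(1/2)·(x - 1/2)^3/6 + e^(1/2)·(x - 1/2)^4/24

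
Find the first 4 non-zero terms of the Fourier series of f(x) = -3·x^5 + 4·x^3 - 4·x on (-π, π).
(-776 - 6·π^4 + 128·π^2)·sin(x) + (-19·π^2 + 65/2 + 3·π^4)·sin(2·x) + (-2·π^4 - 200/27 + 64·π^2/9)·sin(3·x) + (-31·π^2/8 + 221/64 + 3·π^4/2)·sin(4·x)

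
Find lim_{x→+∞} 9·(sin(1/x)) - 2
Evaluate the dominant behaviour as x → +∞; each term tends to a finite value or vanishes.
Limit = -2.

Final answer: -2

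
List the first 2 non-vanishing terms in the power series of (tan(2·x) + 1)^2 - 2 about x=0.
4·x - 1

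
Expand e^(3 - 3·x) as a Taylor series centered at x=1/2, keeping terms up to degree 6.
e^(3/2) - 3·e^(3/2)·(x - 1/2) + 9·e^(3/2)·(x - 1/2)^2/2 - 9·e^(3/2)·(x - 1/2)^3/2 + 27·e^(3/2)·(x - 1/2)^4/8 - 81·e^(3/2)·(x - 1/2)^5/40 + 81·e^(3/2)·(x - 1/2)^6/80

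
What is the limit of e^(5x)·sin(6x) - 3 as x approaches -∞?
Evaluate the dominant behaviour as x → -∞; each term tends to a finite value or vanishes.
Limit = -3.

Final answer: -3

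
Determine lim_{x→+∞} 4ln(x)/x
This is an ∞/∞ indeterminate form as x → +∞.
The polynomial denominator x dominates the logarithmic numerator (any positive power of x ≫ ln(x) as x → ∞), so the quotient → 0.
Limit = 0.

Final answer: 0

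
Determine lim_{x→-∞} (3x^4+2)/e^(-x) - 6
The quotient is an ∞/∞ indeterminate form as x → -∞.
Compare growth rates of the dominant terms (exponentials ≫ polynomials ≫ logarithms), or apply L'Hôpital's rule; the quotient → 0.
Adding the constant: 0 - 6 = -6. Limit = -6.

Final answer: -6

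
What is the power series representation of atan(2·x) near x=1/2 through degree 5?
π/4 + (x - 1/2) - (x - 1/2)^2 + 2·(x - 1/2)^3/3 - 4·(x - 1/2)^5/5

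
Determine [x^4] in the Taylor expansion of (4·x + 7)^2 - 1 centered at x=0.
Expand to order 4: (4·x + 7)^2 - 1 = 16·x^2 + 56·x + 48 + O(x^5).
The coefficient of x^4 is 0.

Final answer: 0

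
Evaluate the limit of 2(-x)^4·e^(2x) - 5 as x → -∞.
The product is a 0·∞ indeterminate form at x → -∞.
Rewrite the product as 2(-x)^4 / e^(-2x) (an ∞/∞ form) and apply L'Hôpital, or use the standard hierarchy e^(2|x|) ≫ |(-x)^4| as x → -∞.
The indeterminate product → 0, so the limit = -5.

Final answer: -5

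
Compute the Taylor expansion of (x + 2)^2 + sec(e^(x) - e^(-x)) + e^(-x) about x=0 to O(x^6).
-x^5/120 + 97·x^4/24 - x^3/6 + 7·x^2/2 + 3·x + 6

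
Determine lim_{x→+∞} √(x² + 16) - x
This is an ∞ − ∞ indeterminate form.
Multiply and divide by the conjugate √(x²+16) + x; the x² terms cancel, leaving 16/(√(x²+16)+x) → 0.
Limit = 0.

Final answer: 0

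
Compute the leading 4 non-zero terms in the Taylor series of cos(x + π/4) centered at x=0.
√(2)·x^3/12 - √(2)·x^2/4 - √(2)·x/2 + √(2)/2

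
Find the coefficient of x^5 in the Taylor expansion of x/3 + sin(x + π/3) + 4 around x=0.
Expand to order 5: x/3 + sin(x + π/3) + 4 = x^5/240 + √(3)·x^4/48 - x^3/12 - √(3)·x^2/4 + 5·x/6 + √(3)/2 + 4 + O(x^6).
The coefficient of x^5 is 1/240.

Final answer: 1/240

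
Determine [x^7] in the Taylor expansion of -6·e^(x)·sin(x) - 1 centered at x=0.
Expand to order 7: -6·e^(x)·sin(x) - 1 = x^7/105 + x^6/15 + x^5/5 - 2·x^3 - 6·x^2 - 6·x - 1 + O(x^8).
The coefficient of x^7 is 1/105.

Final answer: 1/105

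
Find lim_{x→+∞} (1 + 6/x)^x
As x → +∞: this is the defining limit (1 + 6/x)^x → e^6.
Limit = e^(6).

Final answer: e^(6)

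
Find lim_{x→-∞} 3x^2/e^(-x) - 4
The quotient is an ∞/∞ indeterminate form as x → -∞.
Compare growth rates of the dominant terms (exponentials ≫ polynomials ≫ logarithms), or apply L'Hôpital's rule; the quotient → 0.
Adding the constant: 0 - 4 = -4. Limit = -4.

Final answer: -4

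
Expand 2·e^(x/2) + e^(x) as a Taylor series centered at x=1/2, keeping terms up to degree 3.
e^(1/2) + 2·e^(1/4) + (e^(1/4) + e^(1/2))·(x - 1/2) + (e^(1/4)/4 + e^(1/2)/2)·(x - 1/2)^2 + (e^(1/4)/24 + e^(1/2)/6)·(x - 1/2)^3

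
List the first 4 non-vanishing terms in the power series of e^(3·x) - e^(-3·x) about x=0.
243·x^7/280 + 81·x^5/20 + 9·x^3 + 6·x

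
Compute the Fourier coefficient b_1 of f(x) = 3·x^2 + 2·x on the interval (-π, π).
b_1 = (1/π) ∫_{-π}^{π} f(x)·sin(1x) dx.
Evaluate the integral (use parity and integration by parts as needed): b_1 = 4.

Final answer: 4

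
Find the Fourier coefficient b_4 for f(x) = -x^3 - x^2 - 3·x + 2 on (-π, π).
b_4 = (1/π) ∫_{-π}^{π} f(x)·sin(4x) dx.
Evaluate the integral (use parity and integration by parts as needed): b_4 = 21/16 + π^2/2.

Final answer: 21/16 + π^2/2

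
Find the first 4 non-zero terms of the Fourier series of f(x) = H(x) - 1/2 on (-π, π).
2·sin(x)/π + 2·sin(3·x)/(3·π) + 2·sin(5·x)/(5·π) + 2·sin(7·x)/(7·π)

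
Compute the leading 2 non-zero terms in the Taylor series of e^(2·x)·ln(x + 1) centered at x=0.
3·x^2/2 + x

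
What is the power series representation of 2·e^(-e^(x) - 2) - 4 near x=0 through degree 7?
-x^7·e^(-3)/280 - x^6·e^(-3)/40 - x^5·e^(-3)/30 + x^4·e^(-3)/12 + x^3·e^(-3)/3 - 2·x·e^(-3) - 4 + 2·e^(-3)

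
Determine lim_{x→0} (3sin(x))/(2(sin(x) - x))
Both numerator and denominator → 0 as x → 0; this is a 0/0 indeterminate form.
Expand each to leading order near x = 0: numerator ~ 3·x, denominator ~ -x^3/3.
The limit of the ratio is -∞.

Final answer: -∞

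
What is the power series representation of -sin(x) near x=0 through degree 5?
-x^5/120 + x^3/6 - x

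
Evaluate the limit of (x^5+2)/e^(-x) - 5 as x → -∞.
The quotient is an ∞/∞ indeterminate form as x → -∞.
Compare growth rates of the dominant terms (exponentials ≫ polynomials ≫ logarithms), or apply L'Hôpital's rule; the quotient → 0.
Adding the constant: 0 - 5 = -5. Limit = -5.

Final answer: -5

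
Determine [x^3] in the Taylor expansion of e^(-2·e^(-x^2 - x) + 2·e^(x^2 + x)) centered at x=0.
Expand to order 3: e^(-2·e^(-x^2 - x) + 2·e^(x^2 + x)) = 82·x^3/3 + 12·x^2 + 4·x + 1 + O(x^4).
The coefficient of x^3 is 82/3.

Final answer: 82/3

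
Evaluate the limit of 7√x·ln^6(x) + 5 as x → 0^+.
The product is a 0·∞ indeterminate form at x → 0⁺.
Rewrite the product as 7·ln^6(x) / x^(-1/2) and apply L'Hôpital, or use the standard hierarchy x^(-1/2) ≫ |ln x|^6 as x → 0⁺.
The indeterminate product → 0, so the limit = 5.

Final answer: 5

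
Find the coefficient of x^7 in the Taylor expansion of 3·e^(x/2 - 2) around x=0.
Expand to order 7: 3·e^(x/2 - 2) = x^7·e^(-2)/215040 + x^6·e^(-2)/15360 + x^5·e^(-2)/1280 + x^4·e^(-2)/128 + x^3·e^(-2)/16 + 3·x^2·e^(-2)/8 + 3·x·e^(-2)/2 + 3·e^(-2) + O(x^8).
The coefficient of x^7 is e^(-2)/215040.

Final answer: e^(-2)/215040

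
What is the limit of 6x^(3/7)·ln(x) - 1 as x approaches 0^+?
The product is a 0·∞ indeterminate form at x → 0⁺.
Rewrite the product as 6·ln(x) / x^(-3/7) and apply L'Hôpital, or use the standard hierarchy x^(-3/7) ≫ |ln x| as x → 0⁺.
The indeterminate product → 0, so the limit = -1.

Final answer: -1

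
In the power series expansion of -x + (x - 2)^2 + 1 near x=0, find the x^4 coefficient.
Expand to order 4: -x + (x - 2)^2 + 1 = x^2 - 5·x + 5 + O(x^5).
The coefficient of x^4 is 0.

Final answer: 0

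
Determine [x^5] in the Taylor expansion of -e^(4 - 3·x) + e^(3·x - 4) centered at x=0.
Expand to order 5: -e^(4 - 3·x) + e^(3·x - 4) = x^5·(81·e^(-4)/40 + 81·e^(4)/40) + x^4·(-27·e^(4)/8 + 27·e^(-4)/8) + x^3·(9·e^(-4)/2 + 9·e^(4)/2) + x^2·(-9·e^(4)/2 + 9·e^(-4)/2) + x·(3·e^(-4) + 3·e^(4)) - e^(4) + e^(-4) + O(x^6).
The coefficient of x^5 is 81·e^(-4)/40 + 81·e^(4)/40.

Final answer: 81·e^(-4)/40 + 81·e^(4)/40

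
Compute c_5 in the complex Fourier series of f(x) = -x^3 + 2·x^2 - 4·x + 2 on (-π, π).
Compute the real Fourier coefficients first: a_5 = -8/25, b_5 = -2·π^2/5 - 188/125.
Then c_5 = (a_5 − i·b_5)/2 = -4/25 + 94·i/125 + i·π^2/5.

Final answer: -4/25 + 94·i/125 + i·π^2/5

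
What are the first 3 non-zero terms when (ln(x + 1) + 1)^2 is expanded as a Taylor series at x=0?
-x^3/3 + 2·x + 1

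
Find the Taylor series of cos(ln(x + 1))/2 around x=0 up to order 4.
-5·x^4/24 + x^3/4 - x^2/4 + 1/2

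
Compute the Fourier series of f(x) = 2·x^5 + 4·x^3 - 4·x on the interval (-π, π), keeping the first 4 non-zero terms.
(-72·π^2 + 4·π^4 + 424)·sin(x) + (-2·π^4 - 5 + 6·π^2)·sin(2·x) + (-8·π^2/27 - 200/81 + 4·π^4/3)·sin(3·x) + (-π^4 - 3·π^2/4 + 73/32)·sin(4·x)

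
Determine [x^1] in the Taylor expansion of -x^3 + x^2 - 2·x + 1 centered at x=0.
Expand to order 1: -x^3 + x^2 - 2·x + 1 = 1 - 2·x + O(x^2).
The coefficient of x^1 is -2.

Final answer: -2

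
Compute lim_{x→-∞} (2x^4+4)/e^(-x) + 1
The quotient is an ∞/∞ indeterminate form as x → -∞.
Compare growth rates of the dominant terms (exponentials ≫ polynomials ≫ logarithms), or apply L'Hôpital's rule; the quotient → 0.
Adding the constant: 0 + 1 = 1. Limit = 1.

Final answer: 1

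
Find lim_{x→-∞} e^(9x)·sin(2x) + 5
Evaluate the dominant behaviour as x → -∞; each term tends to a finite value or vanishes.
Limit = 5.

Final answer: 5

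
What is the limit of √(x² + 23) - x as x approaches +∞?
This is an ∞ − ∞ indeterminate form.
Multiply and divide by the conjugate √(x²+23) + x; the x² terms cancel, leaving 23/(√(x²+23)+x) → 0.
Limit = 0.

Final answer: 0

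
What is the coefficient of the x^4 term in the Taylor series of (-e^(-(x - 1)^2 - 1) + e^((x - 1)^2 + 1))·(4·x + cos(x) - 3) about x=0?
Expand to order 4: (-e^(-(x - 1)^2 - 1) + e^((x - 1)^2 + 1))·(4·x + cos(x) - 3) = x^4·(-169·e^(2)/8 + 35·e^(-2)/24) + x^3·(-13·e^(-2)/3 + 59·e^(2)/3) + x^2·(-29·e^(2)/2 - 11·e^(-2)/2) + 8·x·e^(2) - 2·e^(2) + 2·e^(-2) + O(x^5).
The coefficient of x^4 is -169·e^(2)/8 + 35·e^(-2)/24.

Final answer: -169·e^(2)/8 + 35·e^(-2)/24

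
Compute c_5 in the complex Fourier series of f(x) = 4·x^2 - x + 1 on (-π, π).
Compute the real Fourier coefficients first: a_5 = -16/25, b_5 = -2/5.
Then c_5 = (a_5 − i·b_5)/2 = -8/25 + i/5.

Final answer: -8/25 + i/5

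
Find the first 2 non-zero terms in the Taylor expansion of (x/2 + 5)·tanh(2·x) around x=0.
x^2 + 10·x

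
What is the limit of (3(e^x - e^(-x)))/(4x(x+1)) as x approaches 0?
Both numerator and denominator → 0 as x → 0; this is a 0/0 indeterminate form.
Expand each to leading order near x = 0: numerator ~ 6·x, denominator ~ 4·x.
The limit of the ratio is 3/2.

Final answer: 3/2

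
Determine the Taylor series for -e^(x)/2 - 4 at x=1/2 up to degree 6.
-4 - e^(1/2)/2 - e^(1/2)·(x - 1/2)/2 - e^(1/2)·(x - 1/2)^2/4 - e^(1/2)·(x - 1/2)^3/12 - e^(1/2)·(x - 1/2)^4/48 - e^(1/2)·(x - 1/2)^5/240 - e^(1/2)·(x - 1/2)^6/1440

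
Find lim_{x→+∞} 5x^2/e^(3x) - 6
The quotient is an ∞/∞ indeterminate form as x → +∞.
The exponential denominator e^(3x) dominates the polynomial numerator (e^x ≫ x^2 as x → ∞), so the quotient → 0.
Adding the constant: 0 - 6 = -6. Limit = -6.

Final answer: -6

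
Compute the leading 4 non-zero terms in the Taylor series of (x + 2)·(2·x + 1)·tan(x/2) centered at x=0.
5·x^4/24 + 13·x^3/12 + 5·x^2/2 + x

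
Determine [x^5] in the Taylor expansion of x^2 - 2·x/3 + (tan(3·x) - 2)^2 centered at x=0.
Expand to order 5: x^2 - 2·x/3 + (tan(3·x) - 2)^2 = -648·x^5/5 + 54·x^4 - 36·x^3 + 10·x^2 - 38·x/3 + 4 + O(x^6).
The coefficient of x^5 is -648/5.

Final answer: -648/5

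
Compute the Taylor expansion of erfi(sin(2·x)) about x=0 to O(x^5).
8·x^3/(3·√(π)) + 4·x/√(π)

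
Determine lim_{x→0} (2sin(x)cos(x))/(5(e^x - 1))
Both numerator and denominator → 0 as x → 0; this is a 0/0 indeterminate form.
Expand each to leading order near x = 0: numerator ~ 2·x, denominator ~ 5·x.
The limit of the ratio is 2/5.

Final answer: 2/5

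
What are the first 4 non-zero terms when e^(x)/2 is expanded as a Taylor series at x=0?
x^3/12 + x^2/4 + x/2 + 1/2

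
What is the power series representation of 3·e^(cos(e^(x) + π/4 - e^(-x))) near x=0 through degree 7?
x^7·(-11·e^(√(2)/2)/4 + 55·√(2)·e^(√(2)/2)/112) + x^6·(49·e^(√(2)/2)/30 + 19·√(2)·e^(√(2)/2)/10) + x^5·(-41·√(2)·e^(√(2)/2)/40 - e^(√(2)/2)) + x^4·(-3·√(2)·e^(√(2)/2) + e^(√(2)/2)/2) + x^3·(√(2)·e^(√(2)/2)/2 + 6·e^(√(2)/2)) + x^2·(-3·√(2)·e^(√(2)/2) + 3·e^(√(2)/2)) - 3·√(2)·x·e^(√(2)/2) + 3·e^(√(2)/2)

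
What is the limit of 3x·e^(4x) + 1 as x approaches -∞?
The product is a 0·∞ indeterminate form at x → -∞.
Rewrite the product as 3x / e^(-4x) (an ∞/∞ form) and apply L'Hôpital, or use the standard hierarchy e^(4|x|) ≫ |x| as x → -∞.
The indeterminate product → 0, so the limit = 1.

Final answer: 1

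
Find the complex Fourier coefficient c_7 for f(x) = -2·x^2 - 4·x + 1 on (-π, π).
Compute the real Fourier coefficients first: a_7 = 8/49, b_7 = -8/7.
Then c_7 = (a_7 − i·b_7)/2 = 4/49 + 4·i/7.

Final answer: 4/49 + 4·i/7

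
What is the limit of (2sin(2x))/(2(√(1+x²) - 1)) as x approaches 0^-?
Both numerator and denominator → 0 as x → 0^-; this is a 0/0 indeterminate form.
Expand each to leading order near x = 0: numerator ~ 4·x, denominator ~ x^2.
The limit of the ratio is -∞.

Final answer: -∞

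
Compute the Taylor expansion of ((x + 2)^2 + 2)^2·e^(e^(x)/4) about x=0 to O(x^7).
123707·x^6·e^(1/4)/49152 + 174193·x^5·e^(1/4)/30720 + 6235·x^4·e^(1/4)/512 + 807·x^3·e^(1/4)/32 + 365·x^2·e^(1/4)/8 + 57·x·e^(1/4) + 36·e^(1/4)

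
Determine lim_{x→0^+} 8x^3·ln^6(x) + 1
The product is a 0·∞ indeterminate form at x → 0⁺.
Rewrite the product as 8·ln^6(x) / x^(-3) and apply L'Hôpital, or use the standard hierarchy x^(-3) ≫ |ln x|^6 as x → 0⁺.
The indeterminate product → 0, so the limit = 1.

Final answer: 1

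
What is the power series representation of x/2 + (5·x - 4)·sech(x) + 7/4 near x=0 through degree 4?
-5·x^4/6 - 5·x^3/2 + 2·x^2 + 11·x/2 - 9/4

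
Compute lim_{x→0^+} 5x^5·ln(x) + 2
The product is a 0·∞ indeterminate form at x → 0⁺.
Rewrite the product as 5·ln(x) / x^(-5) and apply L'Hôpital, or use the standard hierarchy x^(-5) ≫ |ln x| as x → 0⁺.
The indeterminate product → 0, so the limit = 2.

Final answer: 2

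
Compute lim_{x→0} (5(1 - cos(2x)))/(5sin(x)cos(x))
Both numerator and denominator → 0 as x → 0; this is a 0/0 indeterminate form.
Expand each to leading order near x = 0: numerator ~ 10·x^2, denominator ~ 5·x.
The limit of the ratio is 0.

Final answer: 0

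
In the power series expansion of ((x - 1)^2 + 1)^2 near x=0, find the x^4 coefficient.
Expand to order 4: ((x - 1)^2 + 1)^2 = x^4 - 4·x^3 + 8·x^2 - 8·x + 4 + O(x^5).
The coefficient of x^4 is 1.

Final answer: 1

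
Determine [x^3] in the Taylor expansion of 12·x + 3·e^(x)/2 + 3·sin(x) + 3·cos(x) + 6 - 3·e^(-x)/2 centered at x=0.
Expand to order 3: 12·x + 3·e^(x)/2 + 3·sin(x) + 3·cos(x) + 6 - 3·e^(-x)/2 = -3·x^2/2 + 18·x + 9 + O(x^4).
The coefficient of x^3 is 0.

Final answer: 0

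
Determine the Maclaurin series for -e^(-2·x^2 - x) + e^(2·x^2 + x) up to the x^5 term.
241·x^5/60 + 2·x^4 + x^3/3 + 4·x^2 + 2·x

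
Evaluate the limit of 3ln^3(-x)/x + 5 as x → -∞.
The quotient is an ∞/∞ indeterminate form as x → -∞.
Compare growth rates of the dominant terms (exponentials ≫ polynomials ≫ logarithms), or apply L'Hôpital's rule; the quotient → 0.
Adding the constant: 0 + 5 = 5. Limit = 5.

Final answer: 5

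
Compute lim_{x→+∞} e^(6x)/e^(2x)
This is an ∞/∞ indeterminate form as x → +∞.
Rewrite e^(6x)/e^(2x) = e^((6−2)x) = e^(4x); the exponent coefficient is 4 > 0 so e^(4x) → ∞.
Limit = ∞.

Final answer: ∞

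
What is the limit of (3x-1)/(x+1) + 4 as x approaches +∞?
Evaluate the dominant behaviour as x → +∞; each term tends to a finite value or vanishes.
Limit = 7.

Final answer: 7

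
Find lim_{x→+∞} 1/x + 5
Evaluate the dominant behaviour as x → +∞; each term tends to a finite value or vanishes.
Limit = 5.

Final answer: 5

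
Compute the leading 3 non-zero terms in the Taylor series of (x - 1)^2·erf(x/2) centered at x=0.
11·x^3/(12·√(π)) - 2·x^2/√(π) + x/√(π)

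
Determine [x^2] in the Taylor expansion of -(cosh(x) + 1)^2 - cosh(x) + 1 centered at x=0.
Expand to order 2: -(cosh(x) + 1)^2 - cosh(x) + 1 = -5·x^2/2 - 4 + O(x^3).
The coefficient of x^2 is -5/2.

Final answer: -5/2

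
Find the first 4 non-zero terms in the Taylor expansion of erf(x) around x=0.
-x^7/(21·√(π)) + x^5/(5·√(π)) - 2·x^3/(3·√(π)) + 2·x/√(π)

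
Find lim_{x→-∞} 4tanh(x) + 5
Evaluate the dominant behaviour as x → -∞; each term tends to a finite value or vanishes.
Limit = 1.

Final answer: 1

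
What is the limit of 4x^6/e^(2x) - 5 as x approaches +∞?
The quotient is an ∞/∞ indeterminate form as x → +∞.
The exponential denominator e^(2x) dominates the polynomial numerator (e^x ≫ x^6 as x → ∞), so the quotient → 0.
Adding the constant: 0 - 5 = -5. Limit = -5.

Final answer: -5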